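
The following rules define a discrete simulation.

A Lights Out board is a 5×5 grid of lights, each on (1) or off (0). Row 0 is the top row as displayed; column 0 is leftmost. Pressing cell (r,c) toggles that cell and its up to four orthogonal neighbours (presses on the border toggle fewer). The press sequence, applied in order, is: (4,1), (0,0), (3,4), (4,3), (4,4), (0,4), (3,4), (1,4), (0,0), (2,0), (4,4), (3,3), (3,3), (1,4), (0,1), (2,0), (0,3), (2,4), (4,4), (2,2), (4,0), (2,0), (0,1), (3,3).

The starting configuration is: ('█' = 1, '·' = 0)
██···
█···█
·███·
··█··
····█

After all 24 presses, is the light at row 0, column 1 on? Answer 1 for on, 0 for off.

k=0  ██···
█···█
·███·
··█··
····█
k=1  ██···
█···█
·███·
·██··
███·█
k=2  ·····
····█
·███·
·██··
███·█
k=3  ·····
····█
·████
·████
███··
k=4  ·····
····█
·████
·██·█
██·██
k=5  ·····
····█
·████
·██··
██···
k=6  ···██
·····
·████
·██··
██···
k=7  ···██
·····
·███·
·████
██··█
k=8  ···█·
···██
·████
·████
██··█
k=9  ██·█·
█··██
·████
·████
██··█
k=10  ██·█·
···██
█·███
█████
██··█
k=11  ██·█·
···██
█·███
████·
██·█·
k=12  ██·█·
···██
█·█·█
██··█
██···
k=13  ██·█·
···██
█·███
████·
██·█·
k=14  ██·██
·····
█·██·
████·
██·█·
k=15  ··███
·█···
█·██·
████·
██·█·
k=16  ··███
██···
·███·
·███·
██·█·
k=17  ·····
██·█·
·███·
·███·
██·█·
k=18  ·····
██·██
·██·█
·████
██·█·
k=19  ·····
██·██
·██·█
·███·
██··█
k=20  ·····
█████
···██
·█·█·
██··█
k=21  ·····
█████
···██
██·█·
····█
k=22  ·····
·████
██·██
·█·█·
····█
k=23  ███··
··███
██·██
·█·█·
····█
k=24  ███··
··███
██··█
·██·█
···██

1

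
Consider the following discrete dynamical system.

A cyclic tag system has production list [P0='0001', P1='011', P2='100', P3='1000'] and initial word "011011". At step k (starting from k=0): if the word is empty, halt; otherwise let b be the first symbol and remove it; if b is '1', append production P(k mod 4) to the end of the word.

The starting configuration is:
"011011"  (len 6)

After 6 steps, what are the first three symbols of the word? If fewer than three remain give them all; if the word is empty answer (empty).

011

gen 0: "011011"  (len 6)
gen 1: "11011"  (len 5)
gen 2: "1011011"  (len 7)
gen 3: "011011100"  (len 9)
gen 4: "11011100"  (len 8)
gen 5: "10111000001"  (len 11)
gen 6: "0111000001011"  (len 13)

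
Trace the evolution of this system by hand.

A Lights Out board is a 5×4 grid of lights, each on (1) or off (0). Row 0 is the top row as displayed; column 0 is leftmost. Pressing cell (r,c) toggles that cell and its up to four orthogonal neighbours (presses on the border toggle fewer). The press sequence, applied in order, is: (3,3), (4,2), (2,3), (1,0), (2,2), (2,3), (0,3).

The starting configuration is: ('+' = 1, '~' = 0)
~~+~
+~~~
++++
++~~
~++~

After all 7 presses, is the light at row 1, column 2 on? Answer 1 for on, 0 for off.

1

step 0: ~~+~
+~~~
++++
++~~
~++~
step 1: ~~+~
+~~~
+++~
++++
~+++
step 2: ~~+~
+~~~
+++~
++~+
~~~~
step 3: ~~+~
+~~+
++~+
++~~
~~~~
step 4: +~+~
~+~+
~+~+
++~~
~~~~
step 5: +~+~
~+++
~~+~
+++~
~~~~
step 6: +~+~
~++~
~~~+
++++
~~~~
step 7: +~~+
~+++
~~~+
++++
~~~~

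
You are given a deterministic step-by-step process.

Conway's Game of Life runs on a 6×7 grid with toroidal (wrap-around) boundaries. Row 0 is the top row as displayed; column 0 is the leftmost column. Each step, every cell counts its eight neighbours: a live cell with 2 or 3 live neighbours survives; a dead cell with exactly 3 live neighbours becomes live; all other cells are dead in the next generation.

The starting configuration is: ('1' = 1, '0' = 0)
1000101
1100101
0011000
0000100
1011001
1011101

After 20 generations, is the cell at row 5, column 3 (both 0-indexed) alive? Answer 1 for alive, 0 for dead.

1

step 0: 1000101
1100101
0011000
0000100
1011001
1011101
step 1: 0010100
0110101
1111110
0100100
1010001
0010100
step 2: 0010100
0000001
0000001
0000100
1010010
0010010
step 3: 0001010
0000010
0000010
0000011
0101111
0010111
step 4: 0001000
0000011
0000110
1000000
0011000
1010000
step 5: 0000001
0000011
0000110
0001100
0011000
0110000
step 6: 1000011
0000101
0001001
0010010
0100100
0111000
step 7: 1111111
0000100
0001101
0011110
0100100
0111111
step 8: 0000000
0100000
0010000
0010000
1100001
0000000
step 9: 0000000
0000000
0110000
1010000
1100000
1000000
step 10: 0000000
0000000
0110000
1010000
1000001
1100000
step 11: 0000000
0000000
0110000
1010001
0000001
1100001
step 12: 1000000
0000000
1110000
1010001
0000010
1000001
step 13: 1000001
1000000
1010001
1010001
0100010
1000001
step 14: 0100000
0000000
0000000
0010010
0100010
0100010
step 15: 0000000
0000000
0000000
0000000
0110111
1110000
step 16: 0100000
0000000
0000000
0000010
0011011
1011011
step 17: 1110001
0000000
0000000
0000111
1111000
1001010
step 18: 1110001
1100000
0000010
1111111
1111000
0001100
step 19: 0011001
0010000
0001010
0000010
0000000
0000101
step 20: 0011010
0010100
0000100
0000100
0000010
0001010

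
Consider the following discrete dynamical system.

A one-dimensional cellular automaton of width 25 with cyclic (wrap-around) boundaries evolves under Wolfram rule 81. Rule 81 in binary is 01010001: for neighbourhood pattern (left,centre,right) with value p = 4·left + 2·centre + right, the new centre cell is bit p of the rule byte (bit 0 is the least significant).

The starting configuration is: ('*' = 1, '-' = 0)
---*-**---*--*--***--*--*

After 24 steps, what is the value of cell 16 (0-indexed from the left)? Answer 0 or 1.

0) ---*-**---*--*--***--*--*
1) **----***--*--*---**--*--
2) -****---**--*--**--**--*-
3) ----***--**--*--**--**--*
4) ***---**--**--*--**--**--
5) --***--**--**--*--**--**-
6) *---**--**--**--*--**--**
7) ***--**--**--**--*--**---
8) --**--**--**--**--*--***-
9) *--**--**--**--**--*---**
10) **--**--**--**--**--**---
11) -**--**--**--**--**--***-
12) --**--**--**--**--**---**
13) *--**--**--**--**--***--*
14) **--**--**--**--**---**--
15) -**--**--**--**--***--**-
16) --**--**--**--**---**--**
17) *--**--**--**--***--**--*
18) **--**--**--**---**--**--
19) -**--**--**--***--**--**-
20) --**--**--**---**--**--**
21) *--**--**--***--**--**--*
22) **--**--**---**--**--**--
23) -**--**--***--**--**--**-
24) --**--**---**--**--**--**

1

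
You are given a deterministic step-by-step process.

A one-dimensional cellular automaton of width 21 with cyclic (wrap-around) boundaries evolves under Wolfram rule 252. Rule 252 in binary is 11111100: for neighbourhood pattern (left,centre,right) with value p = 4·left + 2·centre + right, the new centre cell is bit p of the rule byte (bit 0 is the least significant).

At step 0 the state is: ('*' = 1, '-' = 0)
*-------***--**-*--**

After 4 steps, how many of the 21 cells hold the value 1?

18

0) *-------***--**-*--**
1) **------****-*****-**
2) ***-----*************
3) ****----*************
4) *****---*************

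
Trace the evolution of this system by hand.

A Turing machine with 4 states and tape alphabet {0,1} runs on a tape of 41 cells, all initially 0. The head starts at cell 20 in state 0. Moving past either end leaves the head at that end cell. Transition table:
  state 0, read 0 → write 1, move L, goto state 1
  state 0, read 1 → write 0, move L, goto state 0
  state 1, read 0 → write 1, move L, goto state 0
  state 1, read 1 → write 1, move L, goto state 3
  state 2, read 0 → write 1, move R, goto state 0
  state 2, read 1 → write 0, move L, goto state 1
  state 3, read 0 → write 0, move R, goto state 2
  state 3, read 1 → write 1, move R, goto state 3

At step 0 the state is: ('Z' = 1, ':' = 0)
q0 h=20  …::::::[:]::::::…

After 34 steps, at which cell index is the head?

12

step 0: q0 h=20  …::::::[:]::::::…
step 1: q1 h=19  …::::::[:]Z:::::…
step 2: q0 h=18  …::::::[:]ZZ::::…
step 3: q1 h=17  …::::::[:]ZZZ:::…
step 4: q0 h=16  …::::::[:]ZZZZ::…
step 5: q1 h=15  …::::::[:]ZZZZZ:…
step 6: q0 h=14  …::::::[:]ZZZZZZ…
step 7: q1 h=13  …::::::[:]ZZZZZZ…
step 8: q0 h=12  …::::::[:]ZZZZZZ…
step 9: q1 h=11  …::::::[:]ZZZZZZ…
step 10: q0 h=10  …::::::[:]ZZZZZZ…
step 11: q1 h= 9  …::::::[:]ZZZZZZ…
step 12: q0 h= 8  …::::::[:]ZZZZZZ…
step 13: q1 h= 7  …::::::[:]ZZZZZZ…
step 14: q0 h= 6  |::::::[:]ZZZZZZ…
step 15: q1 h= 5  |:::::[:]ZZZZZZ…
step 16: q0 h= 4  |::::[:]ZZZZZZ…
step 17: q1 h= 3  |:::[:]ZZZZZZ…
step 18: q0 h= 2  |::[:]ZZZZZZ…
step 19: q1 h= 1  |:[:]ZZZZZZ…
step 20: q0 h= 0  |[:]ZZZZZZ…
step 21: q1 h= 0  |[Z]ZZZZZZ…
step 22: q3 h= 0  |[Z]ZZZZZZ…
step 23: q3 h= 1  |Z[Z]ZZZZZZ…
step 24: q3 h= 2  |ZZ[Z]ZZZZZZ…
step 25: q3 h= 3  |ZZZ[Z]ZZZZZZ…
step 26: q3 h= 4  |ZZZZ[Z]ZZZZZZ…
step 27: q3 h= 5  |ZZZZZ[Z]ZZZZZZ…
step 28: q3 h= 6  |ZZZZZZ[Z]ZZZZZZ…
step 29: q3 h= 7  …ZZZZZZ[Z]ZZZZZZ…
step 30: q3 h= 8  …ZZZZZZ[Z]ZZZZZZ…
step 31: q3 h= 9  …ZZZZZZ[Z]ZZZZZZ…
step 32: q3 h=10  …ZZZZZZ[Z]ZZZZZZ…
step 33: q3 h=11  …ZZZZZZ[Z]ZZZZZZ…
step 34: q3 h=12  …ZZZZZZ[Z]ZZZZZZ…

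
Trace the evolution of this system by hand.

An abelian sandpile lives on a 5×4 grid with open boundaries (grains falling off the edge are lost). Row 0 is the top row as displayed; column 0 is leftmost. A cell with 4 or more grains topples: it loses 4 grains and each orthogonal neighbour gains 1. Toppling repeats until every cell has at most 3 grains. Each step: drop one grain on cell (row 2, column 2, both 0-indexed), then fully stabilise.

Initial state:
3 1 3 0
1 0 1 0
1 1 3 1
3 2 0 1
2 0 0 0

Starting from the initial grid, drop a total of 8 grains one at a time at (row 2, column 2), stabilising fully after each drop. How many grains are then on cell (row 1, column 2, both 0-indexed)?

t=0: 3 1 3 0
1 0 1 0
1 1 3 1
3 2 0 1
2 0 0 0
t=1: 3 1 3 0
1 0 2 0
1 2 0 2
3 2 1 1
2 0 0 0
t=2: 3 1 3 0
1 0 2 0
1 2 1 2
3 2 1 1
2 0 0 0
t=3: 3 1 3 0
1 0 2 0
1 2 2 2
3 2 1 1
2 0 0 0
t=4: 3 1 3 0
1 0 2 0
1 2 3 2
3 2 1 1
2 0 0 0
t=5: 3 1 3 0
1 0 3 0
1 3 0 3
3 2 2 1
2 0 0 0
t=6: 3 1 3 0
1 0 3 0
1 3 1 3
3 2 2 1
2 0 0 0
t=7: 3 1 3 0
1 0 3 0
1 3 2 3
3 2 2 1
2 0 0 0
t=8: 3 1 3 0
1 0 3 0
1 3 3 3
3 2 2 1
2 0 0 0

3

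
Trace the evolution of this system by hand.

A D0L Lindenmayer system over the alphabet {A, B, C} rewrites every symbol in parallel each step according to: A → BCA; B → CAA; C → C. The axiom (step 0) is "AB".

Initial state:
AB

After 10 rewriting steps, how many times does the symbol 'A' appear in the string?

1365

gen 0: AB
gen 1: BCACAA
gen 2: CAACBCACBCABCA
gen 3: CBCABCACCAACBCACCAACBCACAACBCA
gen 4: CCAACBCACAACBCACCBCABCACCAACBCACCBCABCACCAACBCACBCABCACCAACBCA
gen 5: CCBCABCACCAACBCACBCABCACCAACBCACCCAACBCACAACBCACCBCABCACCA…CBCACAACBCACCBCABCACCAACBCACCAACBCACAACBCACCBCABCACCAACBCA  (len 126)
gen 6: CCCAACBCACAACBCACCBCABCACCAACBCACCAACBCACAACBCACCBCABCACCA…BCACCAACBCACBCABCACCAACBCACCCAACBCACAACBCACCBCABCACCAACBCA  (len 254)
gen 7: CCCBCABCACCAACBCACBCABCACCAACBCACCCAACBCACAACBCACCBCABCACC…BCACCAACBCACBCABCACCAACBCACCCAACBCACAACBCACCBCABCACCAACBCA  (len 510)
gen 8: CCCCAACBCACAACBCACCBCABCACCAACBCACCAACBCACAACBCACCBCABCACC…BCACCAACBCACBCABCACCAACBCACCCAACBCACAACBCACCBCABCACCAACBCA  (len 1022)
gen 9: CCCCBCABCACCAACBCACBCABCACCAACBCACCCAACBCACAACBCACCBCABCAC…BCACCAACBCACBCABCACCAACBCACCCAACBCACAACBCACCBCABCACCAACBCA  (len 2046)
gen 10: CCCCCAACBCACAACBCACCBCABCACCAACBCACCAACBCACAACBCACCBCABCAC…BCACCAACBCACBCABCACCAACBCACCCAACBCACAACBCACCBCABCACCAACBCA  (len 4094)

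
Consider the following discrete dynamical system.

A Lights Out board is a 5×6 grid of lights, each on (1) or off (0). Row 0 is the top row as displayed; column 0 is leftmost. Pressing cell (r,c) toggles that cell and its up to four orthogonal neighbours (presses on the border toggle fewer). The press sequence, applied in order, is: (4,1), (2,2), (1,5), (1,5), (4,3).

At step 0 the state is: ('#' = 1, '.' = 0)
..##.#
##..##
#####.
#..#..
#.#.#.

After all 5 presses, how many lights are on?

gen 0: ..##.#
##..##
#####.
#..#..
#.#.#.
gen 1: ..##.#
##..##
#####.
##.#..
.#..#.
gen 2: ..##.#
###.##
#...#.
####..
.#..#.
gen 3: ..##..
###...
#...##
####..
.#..#.
gen 4: ..##.#
###.##
#...#.
####..
.#..#.
gen 5: ..##.#
###.##
#...#.
###...
.###..

16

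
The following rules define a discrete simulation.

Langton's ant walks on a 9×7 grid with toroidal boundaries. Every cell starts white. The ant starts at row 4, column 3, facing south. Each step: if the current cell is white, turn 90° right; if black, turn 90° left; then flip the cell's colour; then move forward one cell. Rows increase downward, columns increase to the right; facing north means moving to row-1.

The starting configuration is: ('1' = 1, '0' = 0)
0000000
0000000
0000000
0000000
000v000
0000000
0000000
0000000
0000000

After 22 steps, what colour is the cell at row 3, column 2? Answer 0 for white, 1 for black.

[0] 0000000
0000000
0000000
0000000
000v000
0000000
0000000
0000000
0000000
[1] 0000000
0000000
0000000
0000000
00<1000
0000000
0000000
0000000
0000000
[2] 0000000
0000000
0000000
00^0000
0011000
0000000
0000000
0000000
0000000
[3] 0000000
0000000
0000000
001>000
0011000
0000000
0000000
0000000
0000000
[4] 0000000
0000000
0000000
0011000
001v000
0000000
0000000
0000000
0000000
[5] 0000000
0000000
0000000
0011000
0010>00
0000000
0000000
0000000
0000000
[6] 0000000
0000000
0000000
0011000
0010100
0000v00
0000000
0000000
0000000
[7] 0000000
0000000
0000000
0011000
0010100
000<100
0000000
0000000
0000000
[8] 0000000
0000000
0000000
0011000
001^100
0001100
0000000
0000000
0000000
[9] 0000000
0000000
0000000
0011000
0011>00
0001100
0000000
0000000
0000000
[10] 0000000
0000000
0000000
0011^00
0011000
0001100
0000000
0000000
0000000
[11] 0000000
0000000
0000000
00111>0
0011000
0001100
0000000
0000000
0000000
[12] 0000000
0000000
0000000
0011110
00110v0
0001100
0000000
0000000
0000000
[13] 0000000
0000000
0000000
0011110
0011<10
0001100
0000000
0000000
0000000
[14] 0000000
0000000
0000000
0011^10
0011110
0001100
0000000
0000000
0000000
[15] 0000000
0000000
0000000
001<010
0011110
0001100
0000000
0000000
0000000
[16] 0000000
0000000
0000000
0010010
001v110
0001100
0000000
0000000
0000000
[17] 0000000
0000000
0000000
0010010
0010>10
0001100
0000000
0000000
0000000
[18] 0000000
0000000
0000000
0010^10
0010010
0001100
0000000
0000000
0000000
[19] 0000000
0000000
0000000
00101>0
0010010
0001100
0000000
0000000
0000000
[20] 0000000
0000000
00000^0
0010100
0010010
0001100
0000000
0000000
0000000
[21] 0000000
0000000
000001>
0010100
0010010
0001100
0000000
0000000
0000000
[22] 0000000
0000000
0000011
001010v
0010010
0001100
0000000
0000000
0000000

1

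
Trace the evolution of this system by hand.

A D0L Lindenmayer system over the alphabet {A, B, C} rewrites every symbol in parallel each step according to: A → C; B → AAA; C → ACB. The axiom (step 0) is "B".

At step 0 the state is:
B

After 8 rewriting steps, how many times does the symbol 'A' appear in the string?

168

gen 0: B
gen 1: AAA
gen 2: CCC
gen 3: ACBACBACB
gen 4: CACBAAACACBAAACACBAAA
gen 5: ACBCACBAAACCCACBCACBAAACCCACBCACBAAACCC
gen 6: CACBAAAACBCACBAAACCCACBACBACBCACBAAAACBCACBAAACCCACBACBACBCACBAAAACBCACBAAACCCACBACBACB
gen 7: ACBCACBAAACCCCACBAAAACBCACBAAACCCACBACBACBCACBAAACACBAAACA…CBAAACCCCACBAAAACBCACBAAACCCACBACBACBCACBAAACACBAAACACBAAA  (len 189)
gen 8: CACBAAAACBCACBAAACCCACBACBACBACBCACBAAACCCCACBAAAACBCACBAA…CBAAACACBAAACACBAAAACBCACBAAACCCACBCACBAAACCCACBCACBAAACCC  (len 393)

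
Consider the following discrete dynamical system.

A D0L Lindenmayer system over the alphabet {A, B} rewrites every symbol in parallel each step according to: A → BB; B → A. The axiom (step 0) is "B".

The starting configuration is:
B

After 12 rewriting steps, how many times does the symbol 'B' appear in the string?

t=0: B
t=1: A
t=2: BB
t=3: AA
t=4: BBBB
t=5: AAAA
t=6: BBBBBBBB
t=7: AAAAAAAA
t=8: BBBBBBBBBBBBBBBB
t=9: AAAAAAAAAAAAAAAA
t=10: BBBBBBBBBBBBBBBBBBBBBBBBBBBBBBBB
t=11: AAAAAAAAAAAAAAAAAAAAAAAAAAAAAAAA
t=12: BBBBBBBBBBBBBBBBBBBBBBBBBBBBBBBBBBBBBBBBBBBBBBBBBBBBBBBBBBBBBBBB

64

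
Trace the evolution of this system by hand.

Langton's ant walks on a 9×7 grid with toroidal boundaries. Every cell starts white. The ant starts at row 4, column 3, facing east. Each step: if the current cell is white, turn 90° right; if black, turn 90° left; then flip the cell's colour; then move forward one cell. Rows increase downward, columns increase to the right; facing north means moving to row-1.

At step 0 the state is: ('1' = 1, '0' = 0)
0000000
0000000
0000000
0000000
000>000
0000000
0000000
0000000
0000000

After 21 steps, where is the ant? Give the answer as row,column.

1,1

0) 0000000
0000000
0000000
0000000
000>000
0000000
0000000
0000000
0000000
1) 0000000
0000000
0000000
0000000
0001000
000v000
0000000
0000000
0000000
2) 0000000
0000000
0000000
0000000
0001000
00<1000
0000000
0000000
0000000
3) 0000000
0000000
0000000
0000000
00^1000
0011000
0000000
0000000
0000000
4) 0000000
0000000
0000000
0000000
001>000
0011000
0000000
0000000
0000000
5) 0000000
0000000
0000000
000^000
0010000
0011000
0000000
0000000
0000000
6) 0000000
0000000
0000000
0001>00
0010000
0011000
0000000
0000000
0000000
7) 0000000
0000000
0000000
0001100
0010v00
0011000
0000000
0000000
0000000
8) 0000000
0000000
0000000
0001100
001<100
0011000
0000000
0000000
0000000
9) 0000000
0000000
0000000
000^100
0011100
0011000
0000000
0000000
0000000
10) 0000000
0000000
0000000
00<0100
0011100
0011000
0000000
0000000
0000000
11) 0000000
0000000
00^0000
0010100
0011100
0011000
0000000
0000000
0000000
12) 0000000
0000000
001>000
0010100
0011100
0011000
0000000
0000000
0000000
13) 0000000
0000000
0011000
001v100
0011100
0011000
0000000
0000000
0000000
14) 0000000
0000000
0011000
00<1100
0011100
0011000
0000000
0000000
0000000
15) 0000000
0000000
0011000
0001100
00v1100
0011000
0000000
0000000
0000000
16) 0000000
0000000
0011000
0001100
000>100
0011000
0000000
0000000
0000000
17) 0000000
0000000
0011000
000^100
0000100
0011000
0000000
0000000
0000000
18) 0000000
0000000
0011000
00<0100
0000100
0011000
0000000
0000000
0000000
19) 0000000
0000000
00^1000
0010100
0000100
0011000
0000000
0000000
0000000
20) 0000000
0000000
0<01000
0010100
0000100
0011000
0000000
0000000
0000000
21) 0000000
0^00000
0101000
0010100
0000100
0011000
0000000
0000000
0000000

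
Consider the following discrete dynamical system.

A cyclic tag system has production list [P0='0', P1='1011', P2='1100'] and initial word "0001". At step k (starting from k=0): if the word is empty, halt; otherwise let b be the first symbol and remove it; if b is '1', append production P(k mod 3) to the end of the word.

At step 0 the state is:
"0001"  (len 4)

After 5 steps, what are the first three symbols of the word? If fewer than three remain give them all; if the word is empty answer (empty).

(empty)

gen 0: "0001"  (len 4)
gen 1: "001"  (len 3)
gen 2: "01"  (len 2)
gen 3: "1"  (len 1)
gen 4: "0"  (len 1)
gen 5: (halted — word empty)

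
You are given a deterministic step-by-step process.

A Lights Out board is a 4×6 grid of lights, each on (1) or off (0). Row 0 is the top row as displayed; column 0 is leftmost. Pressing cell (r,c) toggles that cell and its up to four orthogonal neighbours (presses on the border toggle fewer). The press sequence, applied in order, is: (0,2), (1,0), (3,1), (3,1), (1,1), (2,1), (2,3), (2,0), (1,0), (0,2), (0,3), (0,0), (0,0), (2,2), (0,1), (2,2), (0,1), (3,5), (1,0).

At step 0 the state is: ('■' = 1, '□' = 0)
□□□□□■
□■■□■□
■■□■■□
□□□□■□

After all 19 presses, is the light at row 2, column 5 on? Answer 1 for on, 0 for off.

t=0: □□□□□■
□■■□■□
■■□■■□
□□□□■□
t=1: □■■■□■
□■□□■□
■■□■■□
□□□□■□
t=2: ■■■■□■
■□□□■□
□■□■■□
□□□□■□
t=3: ■■■■□■
■□□□■□
□□□■■□
■■■□■□
t=4: ■■■■□■
■□□□■□
□■□■■□
□□□□■□
t=5: ■□■■□■
□■■□■□
□□□■■□
□□□□■□
t=6: ■□■■□■
□□■□■□
■■■■■□
□■□□■□
t=7: ■□■■□■
□□■■■□
■■□□□□
□■□■■□
t=8: ■□■■□■
■□■■■□
□□□□□□
■■□■■□
t=9: □□■■□■
□■■■■□
■□□□□□
■■□■■□
t=10: □■□□□■
□■□■■□
■□□□□□
■■□■■□
t=11: □■■■■■
□■□□■□
■□□□□□
■■□■■□
t=12: ■□■■■■
■■□□■□
■□□□□□
■■□■■□
t=13: □■■■■■
□■□□■□
■□□□□□
■■□■■□
t=14: □■■■■■
□■■□■□
■■■■□□
■■■■■□
t=15: ■□□■■■
□□■□■□
■■■■□□
■■■■■□
t=16: ■□□■■■
□□□□■□
■□□□□□
■■□■■□
t=17: □■■■■■
□■□□■□
■□□□□□
■■□■■□
t=18: □■■■■■
□■□□■□
■□□□□■
■■□■□■
t=19: ■■■■■■
■□□□■□
□□□□□■
■■□■□■

1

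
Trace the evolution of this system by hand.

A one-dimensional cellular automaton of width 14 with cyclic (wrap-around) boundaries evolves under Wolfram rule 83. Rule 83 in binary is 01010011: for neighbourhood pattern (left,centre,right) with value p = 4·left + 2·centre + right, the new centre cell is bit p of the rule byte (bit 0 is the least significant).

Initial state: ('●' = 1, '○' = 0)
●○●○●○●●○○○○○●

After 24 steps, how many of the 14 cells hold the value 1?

7

k=0  ●○●○●○●●○○○○○●
k=1  ●○○○○○○●●●●●●○
k=2  ○●●●●●●○○○○○●○
k=3  ●○○○○○●●●●●●○●
k=4  ●●●●●●○○○○○●○○
k=5  ○○○○○●●●●●●○●●
k=6  ●●●●●○○○○○●○○●
k=7  ○○○○●●●●●●○●●○
k=8  ●●●●○○○○○●○○●●
k=9  ○○○●●●●●●○●●○○
k=10  ●●●○○○○○●○○●●●
k=11  ○○●●●●●●○●●○○○
k=12  ●●○○○○○●○○●●●●
k=13  ○●●●●●●○●●○○○○
k=14  ●○○○○○●○○●●●●●
k=15  ●●●●●●○●●○○○○○
k=16  ○○○○○●○○●●●●●●
k=17  ●●●●●○●●○○○○○●
k=18  ○○○○●○○●●●●●●○
k=19  ●●●●○●●○○○○○●●
k=20  ○○○●○○●●●●●●○○
k=21  ●●●○●●○○○○○●●●
k=22  ○○●○○●●●●●●○○○
k=23  ●●○●●○○○○○●●●●
k=24  ○●○○●●●●●●○○○○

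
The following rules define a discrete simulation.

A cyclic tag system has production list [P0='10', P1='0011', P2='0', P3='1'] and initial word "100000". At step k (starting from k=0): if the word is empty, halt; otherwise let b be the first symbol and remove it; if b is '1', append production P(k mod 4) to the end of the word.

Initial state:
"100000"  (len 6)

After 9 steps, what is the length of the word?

0) "100000"  (len 6)
1) "0000010"  (len 7)
2) "000010"  (len 6)
3) "00010"  (len 5)
4) "0010"  (len 4)
5) "010"  (len 3)
6) "10"  (len 2)
7) "00"  (len 2)
8) "0"  (len 1)
9) (halted — word empty)

0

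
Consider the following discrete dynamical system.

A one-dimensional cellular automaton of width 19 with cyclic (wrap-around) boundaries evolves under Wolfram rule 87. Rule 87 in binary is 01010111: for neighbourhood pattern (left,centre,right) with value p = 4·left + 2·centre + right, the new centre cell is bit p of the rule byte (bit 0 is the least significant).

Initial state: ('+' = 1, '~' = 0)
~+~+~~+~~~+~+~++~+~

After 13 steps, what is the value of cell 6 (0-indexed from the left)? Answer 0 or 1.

0

t=0: ~+~+~~+~~~+~+~++~+~
t=1: ++~++++++++~+~~+~++
t=2: ~+~~~~~~~~+~++++~~~
t=3: +++++++++++~~~~++++
t=4: ~~~~~~~~~~+++++~~~~
t=5: ++++++++++~~~~+++++
t=6: ~~~~~~~~~+++++~~~~~
t=7: +++++++++~~~~++++++
t=8: ~~~~~~~~+++++~~~~~~
t=9: ++++++++~~~~+++++++
t=10: ~~~~~~~+++++~~~~~~~
t=11: +++++++~~~~++++++++
t=12: ~~~~~~+++++~~~~~~~~
t=13: ++++++~~~~+++++++++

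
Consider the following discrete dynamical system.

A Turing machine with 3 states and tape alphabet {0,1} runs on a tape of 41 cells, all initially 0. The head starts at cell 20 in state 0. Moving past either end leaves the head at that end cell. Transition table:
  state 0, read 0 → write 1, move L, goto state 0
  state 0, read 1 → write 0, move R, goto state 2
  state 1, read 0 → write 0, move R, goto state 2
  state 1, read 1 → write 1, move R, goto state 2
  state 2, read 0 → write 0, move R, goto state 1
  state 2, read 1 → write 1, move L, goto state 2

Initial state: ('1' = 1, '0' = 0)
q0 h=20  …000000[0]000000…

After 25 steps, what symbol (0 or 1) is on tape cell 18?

0) q0 h=20  …000000[0]000000…
1) q0 h=19  …000000[0]100000…
2) q0 h=18  …000000[0]110000…
3) q0 h=17  …000000[0]111000…
4) q0 h=16  …000000[0]111100…
5) q0 h=15  …000000[0]111110…
6) q0 h=14  …000000[0]111111…
7) q0 h=13  …000000[0]111111…
8) q0 h=12  …000000[0]111111…
9) q0 h=11  …000000[0]111111…
10) q0 h=10  …000000[0]111111…
11) q0 h= 9  …000000[0]111111…
12) q0 h= 8  …000000[0]111111…
13) q0 h= 7  …000000[0]111111…
14) q0 h= 6  |000000[0]111111…
15) q0 h= 5  |00000[0]111111…
16) q0 h= 4  |0000[0]111111…
17) q0 h= 3  |000[0]111111…
18) q0 h= 2  |00[0]111111…
19) q0 h= 1  |0[0]111111…
20) q0 h= 0  |[0]111111…
21) q0 h= 0  |[1]111111…
22) q2 h= 1  |0[1]111111…
23) q2 h= 0  |[0]111111…
24) q1 h= 1  |0[1]111111…
25) q2 h= 2  |01[1]111111…

1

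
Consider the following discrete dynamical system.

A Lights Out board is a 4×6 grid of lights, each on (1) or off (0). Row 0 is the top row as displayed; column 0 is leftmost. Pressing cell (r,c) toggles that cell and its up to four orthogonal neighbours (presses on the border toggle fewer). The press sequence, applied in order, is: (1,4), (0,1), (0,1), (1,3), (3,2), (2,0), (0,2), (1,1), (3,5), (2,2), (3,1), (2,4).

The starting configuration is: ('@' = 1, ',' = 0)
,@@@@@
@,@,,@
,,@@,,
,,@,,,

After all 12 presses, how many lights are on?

11

t=0: ,@@@@@
@,@,,@
,,@@,,
,,@,,,
t=1: ,@@@,@
@,@@@,
,,@@@,
,,@,,,
t=2: @,,@,@
@@@@@,
,,@@@,
,,@,,,
t=3: ,@@@,@
@,@@@,
,,@@@,
,,@,,,
t=4: ,@@,,@
@,,,,,
,,@,@,
,,@,,,
t=5: ,@@,,@
@,,,,,
,,,,@,
,@,@,,
t=6: ,@@,,@
,,,,,,
@@,,@,
@@,@,,
t=7: ,,,@,@
,,@,,,
@@,,@,
@@,@,,
t=8: ,@,@,@
@@,,,,
@,,,@,
@@,@,,
t=9: ,@,@,@
@@,,,,
@,,,@@
@@,@@@
t=10: ,@,@,@
@@@,,,
@@@@@@
@@@@@@
t=11: ,@,@,@
@@@,,,
@,@@@@
,,,@@@
t=12: ,@,@,@
@@@,@,
@,@,,,
,,,@,@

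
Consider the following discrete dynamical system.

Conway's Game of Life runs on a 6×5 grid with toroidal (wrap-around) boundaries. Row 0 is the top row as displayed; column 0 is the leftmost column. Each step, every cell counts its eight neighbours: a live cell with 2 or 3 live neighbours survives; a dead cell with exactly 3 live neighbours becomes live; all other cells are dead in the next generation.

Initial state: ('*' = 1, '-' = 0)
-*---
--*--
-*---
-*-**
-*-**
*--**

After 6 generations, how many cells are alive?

t=0: -*---
--*--
-*---
-*-**
-*-**
*--**
t=1: *****
-**--
**-*-
-*-**
-*---
-*-*-
t=2: ----*
-----
---*-
-*-**
-*-**
---*-
t=3: -----
-----
--***
-----
-----
*-**-
t=4: -----
---*-
---*-
---*-
-----
-----
t=5: -----
-----
--***
-----
-----
-----
t=6: -----
---*-
---*-
---*-
-----
-----

3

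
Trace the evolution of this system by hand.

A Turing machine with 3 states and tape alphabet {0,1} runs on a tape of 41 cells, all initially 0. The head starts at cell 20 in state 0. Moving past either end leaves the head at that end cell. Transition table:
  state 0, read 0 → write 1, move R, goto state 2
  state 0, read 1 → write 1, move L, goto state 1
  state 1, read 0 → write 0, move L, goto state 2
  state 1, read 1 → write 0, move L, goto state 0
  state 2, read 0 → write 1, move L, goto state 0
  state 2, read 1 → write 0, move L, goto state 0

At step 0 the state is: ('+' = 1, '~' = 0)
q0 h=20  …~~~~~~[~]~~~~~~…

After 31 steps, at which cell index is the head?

3

step 0: q0 h=20  …~~~~~~[~]~~~~~~…
step 1: q2 h=21  …~~~~~+[~]~~~~~~…
step 2: q0 h=20  …~~~~~~[+]+~~~~~…
step 3: q1 h=19  …~~~~~~[~]++~~~~…
step 4: q2 h=18  …~~~~~~[~]~++~~~…
step 5: q0 h=17  …~~~~~~[~]+~++~~…
step 6: q2 h=18  …~~~~~+[+]~++~~~…
step 7: q0 h=17  …~~~~~~[+]~~++~~…
step 8: q1 h=16  …~~~~~~[~]+~~++~…
step 9: q2 h=15  …~~~~~~[~]~+~~++…
step 10: q0 h=14  …~~~~~~[~]+~+~~+…
step 11: q2 h=15  …~~~~~+[+]~+~~++…
step 12: q0 h=14  …~~~~~~[+]~~+~~+…
step 13: q1 h=13  …~~~~~~[~]+~~+~~…
step 14: q2 h=12  …~~~~~~[~]~+~~+~…
step 15: q0 h=11  …~~~~~~[~]+~+~~+…
step 16: q2 h=12  …~~~~~+[+]~+~~+~…
step 17: q0 h=11  …~~~~~~[+]~~+~~+…
step 18: q1 h=10  …~~~~~~[~]+~~+~~…
step 19: q2 h= 9  …~~~~~~[~]~+~~+~…
step 20: q0 h= 8  …~~~~~~[~]+~+~~+…
step 21: q2 h= 9  …~~~~~+[+]~+~~+~…
step 22: q0 h= 8  …~~~~~~[+]~~+~~+…
step 23: q1 h= 7  …~~~~~~[~]+~~+~~…
step 24: q2 h= 6  |~~~~~~[~]~+~~+~…
step 25: q0 h= 5  |~~~~~[~]+~+~~+…
step 26: q2 h= 6  |~~~~~+[+]~+~~+~…
step 27: q0 h= 5  |~~~~~[+]~~+~~+…
step 28: q1 h= 4  |~~~~[~]+~~+~~…
step 29: q2 h= 3  |~~~[~]~+~~+~…
step 30: q0 h= 2  |~~[~]+~+~~+…
step 31: q2 h= 3  |~~+[+]~+~~+~…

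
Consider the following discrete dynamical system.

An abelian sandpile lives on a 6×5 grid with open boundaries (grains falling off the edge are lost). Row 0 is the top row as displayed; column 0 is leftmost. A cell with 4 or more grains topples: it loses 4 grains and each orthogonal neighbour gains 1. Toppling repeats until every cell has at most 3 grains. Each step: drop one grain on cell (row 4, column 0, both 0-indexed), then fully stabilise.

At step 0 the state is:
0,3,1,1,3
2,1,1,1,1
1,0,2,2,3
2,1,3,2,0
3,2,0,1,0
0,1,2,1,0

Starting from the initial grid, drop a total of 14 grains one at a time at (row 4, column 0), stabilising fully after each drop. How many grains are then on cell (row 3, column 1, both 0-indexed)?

3

gen 0: 0,3,1,1,3
2,1,1,1,1
1,0,2,2,3
2,1,3,2,0
3,2,0,1,0
0,1,2,1,0
gen 1: 0,3,1,1,3
2,1,1,1,1
1,0,2,2,3
3,1,3,2,0
0,3,0,1,0
1,1,2,1,0
gen 2: 0,3,1,1,3
2,1,1,1,1
1,0,2,2,3
3,1,3,2,0
1,3,0,1,0
1,1,2,1,0
gen 3: 0,3,1,1,3
2,1,1,1,1
1,0,2,2,3
3,1,3,2,0
2,3,0,1,0
1,1,2,1,0
gen 4: 0,3,1,1,3
2,1,1,1,1
1,0,2,2,3
3,1,3,2,0
3,3,0,1,0
1,1,2,1,0
gen 5: 0,3,1,1,3
2,1,1,1,1
2,0,2,2,3
0,3,3,2,0
2,0,1,1,0
2,2,2,1,0
gen 6: 0,3,1,1,3
2,1,1,1,1
2,0,2,2,3
0,3,3,2,0
3,0,1,1,0
2,2,2,1,0
gen 7: 0,3,1,1,3
2,1,1,1,1
2,0,2,2,3
1,3,3,2,0
0,1,1,1,0
3,2,2,1,0
gen 8: 0,3,1,1,3
2,1,1,1,1
2,0,2,2,3
1,3,3,2,0
1,1,1,1,0
3,2,2,1,0
gen 9: 0,3,1,1,3
2,1,1,1,1
2,0,2,2,3
1,3,3,2,0
2,1,1,1,0
3,2,2,1,0
gen 10: 0,3,1,1,3
2,1,1,1,1
2,0,2,2,3
1,3,3,2,0
3,1,1,1,0
3,2,2,1,0
gen 11: 0,3,1,1,3
2,1,1,1,1
2,0,2,2,3
2,3,3,2,0
1,2,1,1,0
0,3,2,1,0
gen 12: 0,3,1,1,3
2,1,1,1,1
2,0,2,2,3
2,3,3,2,0
2,2,1,1,0
0,3,2,1,0
gen 13: 0,3,1,1,3
2,1,1,1,1
2,0,2,2,3
2,3,3,2,0
3,2,1,1,0
0,3,2,1,0
gen 14: 0,3,1,1,3
2,1,1,1,1
2,0,2,2,3
3,3,3,2,0
0,3,1,1,0
1,3,2,1,0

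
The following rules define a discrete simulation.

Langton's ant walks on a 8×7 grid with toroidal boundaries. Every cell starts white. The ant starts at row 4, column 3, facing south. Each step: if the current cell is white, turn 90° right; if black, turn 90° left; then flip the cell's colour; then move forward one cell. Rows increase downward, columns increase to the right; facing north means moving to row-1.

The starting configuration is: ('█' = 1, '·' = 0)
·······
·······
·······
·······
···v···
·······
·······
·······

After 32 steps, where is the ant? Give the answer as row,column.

2,5

gen 0: ·······
·······
·······
·······
···v···
·······
·······
·······
gen 1: ·······
·······
·······
·······
··<█···
·······
·······
·······
gen 2: ·······
·······
·······
··^····
··██···
·······
·······
·······
gen 3: ·······
·······
·······
··█>···
··██···
·······
·······
·······
gen 4: ·······
·······
·······
··██···
··█v···
·······
·······
·······
gen 5: ·······
·······
·······
··██···
··█·>··
·······
·······
·······
gen 6: ·······
·······
·······
··██···
··█·█··
····v··
·······
·······
gen 7: ·······
·······
·······
··██···
··█·█··
···<█··
·······
·······
gen 8: ·······
·······
·······
··██···
··█^█··
···██··
·······
·······
gen 9: ·······
·······
·······
··██···
··██>··
···██··
·······
·······
gen 10: ·······
·······
·······
··██^··
··██···
···██··
·······
·······
gen 11: ·······
·······
·······
··███>·
··██···
···██··
·······
·······
gen 12: ·······
·······
·······
··████·
··██·v·
···██··
·······
·······
gen 13: ·······
·······
·······
··████·
··██<█·
···██··
·······
·······
gen 14: ·······
·······
·······
··██^█·
··████·
···██··
·······
·······
gen 15: ·······
·······
·······
··█<·█·
··████·
···██··
·······
·······
gen 16: ·······
·······
·······
··█··█·
··█v██·
···██··
·······
·······
gen 17: ·······
·······
·······
··█··█·
··█·>█·
···██··
·······
·······
gen 18: ·······
·······
·······
··█·^█·
··█··█·
···██··
·······
·······
gen 19: ·······
·······
·······
··█·█>·
··█··█·
···██··
·······
·······
gen 20: ·······
·······
·····^·
··█·█··
··█··█·
···██··
·······
·······
gen 21: ·······
·······
·····█>
··█·█··
··█··█·
···██··
·······
·······
gen 22: ·······
·······
·····██
··█·█·v
··█··█·
···██··
·······
·······
gen 23: ·······
·······
·····██
··█·█<█
··█··█·
···██··
·······
·······
gen 24: ·······
·······
·····^█
··█·███
··█··█·
···██··
·······
·······
gen 25: ·······
·······
····<·█
··█·███
··█··█·
···██··
·······
·······
gen 26: ·······
····^··
····█·█
··█·███
··█··█·
···██··
·······
·······
gen 27: ·······
····█>·
····█·█
··█·███
··█··█·
···██··
·······
·······
gen 28: ·······
····██·
····█v█
··█·███
··█··█·
···██··
·······
·······
gen 29: ·······
····██·
····<██
··█·███
··█··█·
···██··
·······
·······
gen 30: ·······
····██·
·····██
··█·v██
··█··█·
···██··
·······
·······
gen 31: ·······
····██·
·····██
··█··>█
··█··█·
···██··
·······
·······
gen 32: ·······
····██·
·····^█
··█···█
··█··█·
···██··
·······
·······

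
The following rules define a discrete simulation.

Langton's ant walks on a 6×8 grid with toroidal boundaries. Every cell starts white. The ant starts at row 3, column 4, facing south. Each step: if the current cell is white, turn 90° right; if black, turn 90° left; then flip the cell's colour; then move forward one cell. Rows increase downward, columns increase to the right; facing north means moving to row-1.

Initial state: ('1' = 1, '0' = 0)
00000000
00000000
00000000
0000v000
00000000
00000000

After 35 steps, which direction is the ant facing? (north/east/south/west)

gen 0: 00000000
00000000
00000000
0000v000
00000000
00000000
gen 1: 00000000
00000000
00000000
000<1000
00000000
00000000
gen 2: 00000000
00000000
000^0000
00011000
00000000
00000000
gen 3: 00000000
00000000
0001>000
00011000
00000000
00000000
gen 4: 00000000
00000000
00011000
0001v000
00000000
00000000
gen 5: 00000000
00000000
00011000
00010>00
00000000
00000000
gen 6: 00000000
00000000
00011000
00010100
00000v00
00000000
gen 7: 00000000
00000000
00011000
00010100
0000<100
00000000
gen 8: 00000000
00000000
00011000
0001^100
00001100
00000000
gen 9: 00000000
00000000
00011000
00011>00
00001100
00000000
gen 10: 00000000
00000000
00011^00
00011000
00001100
00000000
gen 11: 00000000
00000000
000111>0
00011000
00001100
00000000
gen 12: 00000000
00000000
00011110
000110v0
00001100
00000000
gen 13: 00000000
00000000
00011110
00011<10
00001100
00000000
gen 14: 00000000
00000000
00011^10
00011110
00001100
00000000
gen 15: 00000000
00000000
0001<010
00011110
00001100
00000000
gen 16: 00000000
00000000
00010010
0001v110
00001100
00000000
gen 17: 00000000
00000000
00010010
00010>10
00001100
00000000
gen 18: 00000000
00000000
00010^10
00010010
00001100
00000000
gen 19: 00000000
00000000
000101>0
00010010
00001100
00000000
gen 20: 00000000
000000^0
00010100
00010010
00001100
00000000
gen 21: 00000000
0000001>
00010100
00010010
00001100
00000000
gen 22: 00000000
00000011
0001010v
00010010
00001100
00000000
gen 23: 00000000
00000011
000101<1
00010010
00001100
00000000
gen 24: 00000000
000000^1
00010111
00010010
00001100
00000000
gen 25: 00000000
00000<01
00010111
00010010
00001100
00000000
gen 26: 00000^00
00000101
00010111
00010010
00001100
00000000
gen 27: 000001>0
00000101
00010111
00010010
00001100
00000000
gen 28: 00000110
000001v1
00010111
00010010
00001100
00000000
gen 29: 00000110
00000<11
00010111
00010010
00001100
00000000
gen 30: 00000110
00000011
00010v11
00010010
00001100
00000000
gen 31: 00000110
00000011
000100>1
00010010
00001100
00000000
gen 32: 00000110
000000^1
00010001
00010010
00001100
00000000
gen 33: 00000110
00000<01
00010001
00010010
00001100
00000000
gen 34: 00000^10
00000101
00010001
00010010
00001100
00000000
gen 35: 0000<010
00000101
00010001
00010010
00001100
00000000

west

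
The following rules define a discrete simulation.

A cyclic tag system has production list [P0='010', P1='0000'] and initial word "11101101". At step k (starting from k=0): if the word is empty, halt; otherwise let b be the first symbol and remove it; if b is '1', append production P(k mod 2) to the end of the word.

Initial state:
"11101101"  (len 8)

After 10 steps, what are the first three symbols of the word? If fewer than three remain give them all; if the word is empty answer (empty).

000

k=0  "11101101"  (len 8)
k=1  "1101101010"  (len 10)
k=2  "1011010100000"  (len 13)
k=3  "011010100000010"  (len 15)
k=4  "11010100000010"  (len 14)
k=5  "1010100000010010"  (len 16)
k=6  "0101000000100100000"  (len 19)
k=7  "101000000100100000"  (len 18)
k=8  "010000001001000000000"  (len 21)
k=9  "10000001001000000000"  (len 20)
k=10  "00000010010000000000000"  (len 23)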